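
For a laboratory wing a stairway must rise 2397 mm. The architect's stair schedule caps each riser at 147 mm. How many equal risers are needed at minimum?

17 risers

⌈2397/147⌉ = 17 risers.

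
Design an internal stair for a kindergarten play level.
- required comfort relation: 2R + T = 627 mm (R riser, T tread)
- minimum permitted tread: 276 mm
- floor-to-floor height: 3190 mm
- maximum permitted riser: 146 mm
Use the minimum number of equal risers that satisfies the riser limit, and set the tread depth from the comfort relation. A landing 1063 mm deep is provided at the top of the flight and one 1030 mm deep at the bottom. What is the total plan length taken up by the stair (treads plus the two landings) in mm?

9170 mm

⌈3190/146⌉ = 22 risers.
Each riser is 3190/22 = 145 mm (≤ 146 mm).
T = 627 − 2·145 = 337 mm, which satisfies the 276 mm minimum.
Treads = 22 − 1 = 21; going = 21 × 337 = 7077 mm.
Add landings: 7077 + 1063 + 1030 = 9170 mm.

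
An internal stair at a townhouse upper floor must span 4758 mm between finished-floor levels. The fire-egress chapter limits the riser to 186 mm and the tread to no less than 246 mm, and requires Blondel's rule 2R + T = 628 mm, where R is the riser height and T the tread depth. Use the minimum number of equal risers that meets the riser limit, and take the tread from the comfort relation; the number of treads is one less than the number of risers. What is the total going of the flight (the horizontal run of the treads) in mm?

At most 186 each: 4758/186 = 25.58, giving 26 risers.
Each riser is 4758/26 = 183 mm (≤ 186 mm).
Tread T = 628 − 2 × 183 = 262 mm (≥ 246 mm).
Going = (26 − 1) × 262 = 6550 mm.

6550 mm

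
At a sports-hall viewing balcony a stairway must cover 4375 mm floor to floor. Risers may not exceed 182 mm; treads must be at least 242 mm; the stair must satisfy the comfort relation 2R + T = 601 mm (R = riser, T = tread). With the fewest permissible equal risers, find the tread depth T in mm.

251 mm

⌈4375/182⌉ = 25 risers.
R = 4375 ÷ 25 = 175 mm.
Tread T = 601 − 2 × 175 = 251 mm (≥ 242 mm).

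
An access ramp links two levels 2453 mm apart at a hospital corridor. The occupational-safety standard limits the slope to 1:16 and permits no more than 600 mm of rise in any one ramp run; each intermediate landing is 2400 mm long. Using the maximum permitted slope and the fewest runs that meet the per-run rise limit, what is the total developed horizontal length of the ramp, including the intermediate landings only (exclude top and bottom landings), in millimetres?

48848 mm

2453 / 600 = 4.088 → round up to 5 ramp runs. That means 4 intermediate landings.
Ramp run (horizontal) at 1:16: 2453 × 16 = 39248 mm.
Intermediate landings: 4 × 2400 = 9600 mm.
Total developed length = 39248 + 9600 = 48848 mm.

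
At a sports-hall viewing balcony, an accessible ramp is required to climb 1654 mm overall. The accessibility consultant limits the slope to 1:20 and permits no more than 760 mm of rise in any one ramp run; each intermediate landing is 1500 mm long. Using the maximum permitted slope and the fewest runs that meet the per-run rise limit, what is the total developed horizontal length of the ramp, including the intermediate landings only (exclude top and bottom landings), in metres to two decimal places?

⌈1654/760⌉ = 3 ramp runs. That means 2 intermediate landings.
Ramp run (horizontal) at 1:20: 1654 × 20 = 33080 mm.
2 intermediate landings contribute 2 × 1500 = 3000 mm.
Total developed length = 33080 + 3000 = 36080 mm.
= 36.08 m.

36.08 m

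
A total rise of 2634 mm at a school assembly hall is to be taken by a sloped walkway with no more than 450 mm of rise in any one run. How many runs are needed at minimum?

6 runs

2634 / 450 = 5.85, so 6 ramp runs are needed.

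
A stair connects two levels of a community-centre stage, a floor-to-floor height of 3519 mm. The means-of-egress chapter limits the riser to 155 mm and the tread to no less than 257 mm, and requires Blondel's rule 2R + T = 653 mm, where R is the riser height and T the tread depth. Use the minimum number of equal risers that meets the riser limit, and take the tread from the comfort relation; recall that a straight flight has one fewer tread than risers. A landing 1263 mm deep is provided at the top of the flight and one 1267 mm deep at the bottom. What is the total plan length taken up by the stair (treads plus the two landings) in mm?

10164 mm

⌈3519/155⌉ = 23 risers.
Each riser is 3519/23 = 153 mm (≤ 155 mm).
Tread T = 653 − 2 × 153 = 347 mm (≥ 257 mm).
Going = (23 − 1) × 347 = 7634 mm.
Enclosure = 7634 + 1263 + 1267 = 10164 mm.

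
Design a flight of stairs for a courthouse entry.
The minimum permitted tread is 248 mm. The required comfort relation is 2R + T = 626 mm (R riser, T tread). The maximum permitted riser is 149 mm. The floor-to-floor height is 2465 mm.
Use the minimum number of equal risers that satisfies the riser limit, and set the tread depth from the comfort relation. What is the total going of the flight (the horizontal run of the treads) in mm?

2465 / 149 = 16.544 → round up to 17 risers.
R = 2465 ÷ 17 = 145 mm.
Tread T = 626 − 2 × 145 = 336 mm (≥ 248 mm).
Treads = 17 − 1 = 16; going = 16 × 336 = 5376 mm.

5376 mm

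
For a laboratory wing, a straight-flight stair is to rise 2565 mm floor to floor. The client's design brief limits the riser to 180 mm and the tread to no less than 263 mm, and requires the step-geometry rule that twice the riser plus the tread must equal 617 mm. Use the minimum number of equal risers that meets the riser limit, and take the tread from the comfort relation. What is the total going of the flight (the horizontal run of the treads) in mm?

3850 mm

⌈2565/180⌉ = 15 risers.
R = 2565 ÷ 15 = 171 mm.
From 2R + T = 617: T = 617 − 342 = 275 mm.
15 risers give 14 treads; going = 14 × 275 = 3850 mm.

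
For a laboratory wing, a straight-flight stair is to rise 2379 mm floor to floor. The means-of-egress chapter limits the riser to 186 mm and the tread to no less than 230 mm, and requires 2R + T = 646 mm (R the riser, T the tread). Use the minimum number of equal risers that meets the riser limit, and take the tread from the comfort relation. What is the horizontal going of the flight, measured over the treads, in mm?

3360 mm

2379 / 186 = 12.79, so 13 risers are needed.
Each riser is 2379/13 = 183 mm (≤ 186 mm).
T = 646 − 2·183 = 280 mm, which satisfies the 230 mm minimum.
Treads = 13 − 1 = 12; going = 12 × 280 = 3360 mm.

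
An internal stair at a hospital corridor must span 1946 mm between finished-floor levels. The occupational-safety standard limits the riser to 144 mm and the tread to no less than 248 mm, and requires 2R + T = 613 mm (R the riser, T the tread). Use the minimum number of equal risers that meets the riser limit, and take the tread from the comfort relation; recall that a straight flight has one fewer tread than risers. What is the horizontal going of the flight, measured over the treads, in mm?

1946 / 144 = 13.51, so 14 risers are needed.
Each riser is 1946/14 = 139 mm (≤ 144 mm).
From 2R + T = 613: T = 613 − 278 = 335 mm.
Treads = 14 − 1 = 13; going = 13 × 335 = 4355 mm.

4355 mm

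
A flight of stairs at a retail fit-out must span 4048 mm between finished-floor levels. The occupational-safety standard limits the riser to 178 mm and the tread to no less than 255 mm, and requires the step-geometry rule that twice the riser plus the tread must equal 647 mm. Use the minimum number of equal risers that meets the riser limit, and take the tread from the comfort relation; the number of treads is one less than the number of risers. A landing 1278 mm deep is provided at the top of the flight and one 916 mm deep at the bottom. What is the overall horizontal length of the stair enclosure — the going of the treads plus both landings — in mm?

8684 mm

⌈4048/178⌉ = 23 risers.
Each riser is 4048/23 = 176 mm (≤ 178 mm).
From 2R + T = 647: T = 647 − 352 = 295 mm.
23 risers give 22 treads; going = 22 × 295 = 6490 mm.
Add landings: 6490 + 1278 + 916 = 8684 mm.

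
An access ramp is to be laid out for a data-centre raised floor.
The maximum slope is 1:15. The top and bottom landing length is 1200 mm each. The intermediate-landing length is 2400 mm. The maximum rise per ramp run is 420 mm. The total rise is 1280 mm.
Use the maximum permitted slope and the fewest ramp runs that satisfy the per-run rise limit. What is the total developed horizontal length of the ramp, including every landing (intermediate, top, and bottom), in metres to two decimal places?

28.80 m

1280 / 420 = 3.048 → round up to 4 ramp runs. That means 3 intermediate landings.
Ramp run (horizontal) at 1:15: 1280 × 15 = 19200 mm.
Intermediate landings: 3 × 2400 = 7200 mm.
Top and bottom landings: 2 × 1200 = 2400 mm.
Total = 19200 + 7200 + 2400 = 28800 mm.
= 28.80 m.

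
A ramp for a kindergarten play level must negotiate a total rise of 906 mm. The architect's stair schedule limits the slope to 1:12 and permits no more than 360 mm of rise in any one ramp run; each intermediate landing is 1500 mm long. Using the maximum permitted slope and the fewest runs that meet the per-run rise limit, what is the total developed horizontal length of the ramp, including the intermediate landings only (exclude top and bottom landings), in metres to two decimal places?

13.87 m

⌈906/360⌉ = 3 ramp runs. That means 2 intermediate landings.
Horizontal run for 906 mm of rise at 1:12 is 906 × 12 = 10872 mm.
Intermediate landings: 2 × 1500 = 3000 mm.
Developed length = 10872 + 3000 = 13872 mm.
= 13.87 m.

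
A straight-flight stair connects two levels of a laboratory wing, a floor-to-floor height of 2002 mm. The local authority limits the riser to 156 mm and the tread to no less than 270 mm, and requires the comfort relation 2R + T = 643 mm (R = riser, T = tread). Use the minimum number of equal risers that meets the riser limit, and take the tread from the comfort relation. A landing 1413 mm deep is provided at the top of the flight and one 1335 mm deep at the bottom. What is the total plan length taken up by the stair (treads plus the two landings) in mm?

2002 / 156 = 12.833 → round up to 13 risers.
Each riser is 2002/13 = 154 mm (≤ 156 mm).
T = 643 − 2·154 = 335 mm, which satisfies the 270 mm minimum.
13 risers give 12 treads; going = 12 × 335 = 4020 mm.
Enclosure = 4020 + 1413 + 1335 = 6768 mm.

6768 mm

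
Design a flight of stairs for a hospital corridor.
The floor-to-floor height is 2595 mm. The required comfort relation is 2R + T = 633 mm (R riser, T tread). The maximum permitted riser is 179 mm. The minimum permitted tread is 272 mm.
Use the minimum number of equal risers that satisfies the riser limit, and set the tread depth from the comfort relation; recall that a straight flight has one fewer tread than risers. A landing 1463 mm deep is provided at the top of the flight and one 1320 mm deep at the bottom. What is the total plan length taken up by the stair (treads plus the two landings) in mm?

2595 / 179 = 14.497 → round up to 15 risers.
Riser R = 2595 / 15 = 173 mm, within the 179 mm limit.
Tread T = 633 − 2 × 173 = 287 mm (≥ 272 mm).
Treads = 15 − 1 = 14; going = 14 × 287 = 4018 mm.
Enclosure = 4018 + 1463 + 1320 = 6801 mm.

6801 mm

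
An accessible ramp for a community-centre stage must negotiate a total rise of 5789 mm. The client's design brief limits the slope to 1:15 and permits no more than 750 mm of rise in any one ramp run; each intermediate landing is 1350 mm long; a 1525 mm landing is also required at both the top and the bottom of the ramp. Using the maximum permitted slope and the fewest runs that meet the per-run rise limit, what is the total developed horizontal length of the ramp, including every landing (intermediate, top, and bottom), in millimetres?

99335 mm

At most 750 each: 5789/750 = 7.72, giving 8 ramp runs. That means 7 intermediate landings.
Horizontal run for 5789 mm of rise at 1:15 is 5789 × 15 = 86835 mm.
7 intermediate landings contribute 7 × 1350 = 9450 mm.
Top and bottom landings: 2 × 1525 = 3050 mm.
Total = 86835 + 9450 + 3050 = 99335 mm.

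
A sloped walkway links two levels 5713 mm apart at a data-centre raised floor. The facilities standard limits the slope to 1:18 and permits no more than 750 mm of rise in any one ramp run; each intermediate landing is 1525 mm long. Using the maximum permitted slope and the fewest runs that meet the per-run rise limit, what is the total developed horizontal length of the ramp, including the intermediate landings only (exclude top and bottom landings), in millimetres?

5713 / 750 = 7.62, so 8 ramp runs are needed. That means 7 intermediate landings.
Ramp run (horizontal) at 1:18: 5713 × 18 = 102834 mm.
7 intermediate landings contribute 7 × 1525 = 10675 mm.
Developed length = 102834 + 10675 = 113509 mm.

113509 mm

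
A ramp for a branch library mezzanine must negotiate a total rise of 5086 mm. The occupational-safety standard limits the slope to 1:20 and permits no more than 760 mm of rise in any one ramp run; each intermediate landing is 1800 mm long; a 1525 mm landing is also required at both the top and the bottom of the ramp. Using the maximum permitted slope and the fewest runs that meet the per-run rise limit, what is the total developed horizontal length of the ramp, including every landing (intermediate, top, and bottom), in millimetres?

115570 mm

⌈5086/760⌉ = 7 ramp runs. That means 6 intermediate landings.
Ramp run (horizontal) at 1:20: 5086 × 20 = 101720 mm.
Intermediate landings: 6 × 1800 = 10800 mm.
Top and bottom landings: 2 × 1525 = 3050 mm.
Total = 101720 + 10800 + 3050 = 115570 mm.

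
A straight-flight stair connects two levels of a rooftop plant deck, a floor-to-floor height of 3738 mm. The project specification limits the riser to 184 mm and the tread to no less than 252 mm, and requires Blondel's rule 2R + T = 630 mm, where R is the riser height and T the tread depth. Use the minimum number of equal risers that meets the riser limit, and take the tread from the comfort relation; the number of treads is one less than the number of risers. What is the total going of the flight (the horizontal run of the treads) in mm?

⌈3738/184⌉ = 21 risers.
Riser R = 3738 / 21 = 178 mm, within the 184 mm limit.
From 2R + T = 630: T = 630 − 356 = 274 mm.
Going = (21 − 1) × 274 = 5480 mm.

5480 mm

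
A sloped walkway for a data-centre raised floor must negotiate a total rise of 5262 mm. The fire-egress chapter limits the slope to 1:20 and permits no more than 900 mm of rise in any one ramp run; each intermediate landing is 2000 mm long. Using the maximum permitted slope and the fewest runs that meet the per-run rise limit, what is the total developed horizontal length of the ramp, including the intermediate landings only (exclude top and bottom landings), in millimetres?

115240 mm

⌈5262/900⌉ = 6 ramp runs. That means 5 intermediate landings.
Ramp run (horizontal) at 1:20: 5262 × 20 = 105240 mm.
5 intermediate landings contribute 5 × 2000 = 10000 mm.
Total developed length = 105240 + 10000 = 115240 mm.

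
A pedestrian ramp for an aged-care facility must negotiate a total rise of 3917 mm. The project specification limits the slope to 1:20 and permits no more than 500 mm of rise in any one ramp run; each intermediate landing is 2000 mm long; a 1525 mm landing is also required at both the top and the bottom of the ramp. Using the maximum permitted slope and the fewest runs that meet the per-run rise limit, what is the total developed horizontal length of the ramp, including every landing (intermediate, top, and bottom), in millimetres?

95390 mm

3917 / 500 = 7.83, so 8 ramp runs are needed. That means 7 intermediate landings.
Ramp run (horizontal) at 1:20: 3917 × 20 = 78340 mm.
7 intermediate landings contribute 7 × 2000 = 14000 mm.
Top and bottom landings: 2 × 1525 = 3050 mm.
Total = 78340 + 14000 + 3050 = 95390 mm.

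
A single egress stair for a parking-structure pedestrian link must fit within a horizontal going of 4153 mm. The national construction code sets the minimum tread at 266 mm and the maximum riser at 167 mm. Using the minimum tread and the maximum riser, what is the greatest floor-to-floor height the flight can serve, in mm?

4153 / 266 = 15.61, so 15 treads fit.
Risers = treads + 1 = 16.
Maximum height = 16 × 167 = 2672 mm.

2672 mm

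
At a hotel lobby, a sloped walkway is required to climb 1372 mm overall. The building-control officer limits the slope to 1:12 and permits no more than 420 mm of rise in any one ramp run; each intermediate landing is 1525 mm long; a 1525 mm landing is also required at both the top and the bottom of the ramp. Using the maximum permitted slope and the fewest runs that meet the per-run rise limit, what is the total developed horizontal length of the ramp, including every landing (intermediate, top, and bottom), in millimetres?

24089 mm

At most 420 each: 1372/420 = 3.27, giving 4 ramp runs. That means 3 intermediate landings.
Horizontal run for 1372 mm of rise at 1:12 is 1372 × 12 = 16464 mm.
Intermediate landings: 3 × 1525 = 4575 mm.
Top and bottom landings: 2 × 1525 = 3050 mm.
Total = 16464 + 4575 + 3050 = 24089 mm.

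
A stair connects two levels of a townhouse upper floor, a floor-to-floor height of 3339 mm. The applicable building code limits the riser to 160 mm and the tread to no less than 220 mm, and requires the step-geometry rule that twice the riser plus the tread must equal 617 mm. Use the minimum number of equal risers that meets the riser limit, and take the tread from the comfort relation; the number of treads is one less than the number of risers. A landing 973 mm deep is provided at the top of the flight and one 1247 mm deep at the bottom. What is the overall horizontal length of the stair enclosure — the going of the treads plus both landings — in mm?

8200 mm

At most 160 each: 3339/160 = 20.87, giving 21 risers.
Riser R = 3339 / 21 = 159 mm, within the 160 mm limit.
T = 617 − 2·159 = 299 mm, which satisfies the 220 mm minimum.
Going = (21 − 1) × 299 = 5980 mm.
Enclosure = 5980 + 973 + 1247 = 8200 mm.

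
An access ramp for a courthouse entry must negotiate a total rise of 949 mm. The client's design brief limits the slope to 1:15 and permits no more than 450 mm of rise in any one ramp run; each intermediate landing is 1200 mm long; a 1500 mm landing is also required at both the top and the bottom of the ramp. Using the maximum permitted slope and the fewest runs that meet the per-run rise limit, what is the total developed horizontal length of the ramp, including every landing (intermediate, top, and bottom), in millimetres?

19635 mm

At most 450 each: 949/450 = 2.11, giving 3 ramp runs. That means 2 intermediate landings.
Ramp run (horizontal) at 1:15: 949 × 15 = 14235 mm.
Intermediate landings: 2 × 1200 = 2400 mm.
Top and bottom landings: 2 × 1500 = 3000 mm.
Total = 14235 + 2400 + 3000 = 19635 mm.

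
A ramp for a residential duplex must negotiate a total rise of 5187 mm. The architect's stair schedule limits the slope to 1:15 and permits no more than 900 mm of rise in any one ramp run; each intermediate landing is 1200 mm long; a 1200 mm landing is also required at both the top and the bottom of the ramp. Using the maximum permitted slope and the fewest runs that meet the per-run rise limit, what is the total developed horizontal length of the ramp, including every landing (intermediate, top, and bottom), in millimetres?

86205 mm

⌈5187/900⌉ = 6 ramp runs. That means 5 intermediate landings.
Ramp run (horizontal) at 1:15: 5187 × 15 = 77805 mm.
5 intermediate landings contribute 5 × 1200 = 6000 mm.
Top and bottom landings: 2 × 1200 = 2400 mm.
Total = 77805 + 6000 + 2400 = 86205 mm.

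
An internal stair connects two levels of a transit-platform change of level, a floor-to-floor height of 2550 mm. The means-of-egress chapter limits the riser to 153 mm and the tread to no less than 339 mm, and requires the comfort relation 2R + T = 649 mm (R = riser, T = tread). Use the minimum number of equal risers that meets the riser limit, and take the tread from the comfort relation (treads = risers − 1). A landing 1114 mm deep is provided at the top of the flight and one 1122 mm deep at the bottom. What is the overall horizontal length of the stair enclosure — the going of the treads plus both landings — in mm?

2550 / 153 = 16.667 → round up to 17 risers.
Riser R = 2550 / 17 = 150 mm, within the 153 mm limit.
Tread T = 649 − 2 × 150 = 349 mm (≥ 339 mm).
Treads = 17 − 1 = 16; going = 16 × 349 = 5584 mm.
Enclosure = 5584 + 1114 + 1122 = 7820 mm.

7820 mm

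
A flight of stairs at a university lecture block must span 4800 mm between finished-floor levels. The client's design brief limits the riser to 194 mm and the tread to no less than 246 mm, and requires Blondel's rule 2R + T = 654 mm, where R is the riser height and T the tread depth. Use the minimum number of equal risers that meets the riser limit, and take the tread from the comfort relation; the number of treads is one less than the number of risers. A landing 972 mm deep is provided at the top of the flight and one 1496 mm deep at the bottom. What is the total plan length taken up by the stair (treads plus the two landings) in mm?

8948 mm

4800 / 194 = 24.74, so 25 risers are needed.
Each riser is 4800/25 = 192 mm (≤ 194 mm).
Tread T = 654 − 2 × 192 = 270 mm (≥ 246 mm).
Going = (25 − 1) × 270 = 6480 mm.
Enclosure = 6480 + 972 + 1496 = 8948 mm.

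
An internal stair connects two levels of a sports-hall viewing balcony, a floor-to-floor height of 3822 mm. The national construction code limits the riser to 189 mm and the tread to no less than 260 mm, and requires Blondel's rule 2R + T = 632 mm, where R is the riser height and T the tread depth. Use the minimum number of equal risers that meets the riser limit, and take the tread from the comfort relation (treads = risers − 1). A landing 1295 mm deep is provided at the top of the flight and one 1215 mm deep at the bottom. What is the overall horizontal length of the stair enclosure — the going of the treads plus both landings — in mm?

7870 mm

3822 / 189 = 20.22, so 21 risers are needed.
R = 3822 ÷ 21 = 182 mm.
T = 632 − 2·182 = 268 mm, which satisfies the 260 mm minimum.
21 risers give 20 treads; going = 20 × 268 = 5360 mm.
Add landings: 5360 + 1295 + 1215 = 7870 mm.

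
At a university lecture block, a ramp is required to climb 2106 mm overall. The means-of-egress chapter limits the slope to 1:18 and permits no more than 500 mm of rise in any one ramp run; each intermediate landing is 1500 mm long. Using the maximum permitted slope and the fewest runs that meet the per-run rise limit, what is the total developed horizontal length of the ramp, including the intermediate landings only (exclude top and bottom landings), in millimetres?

43908 mm

At most 500 each: 2106/500 = 4.21, giving 5 ramp runs. That means 4 intermediate landings.
Horizontal run for 2106 mm of rise at 1:18 is 2106 × 18 = 37908 mm.
Intermediate landings: 4 × 1500 = 6000 mm.
Developed length = 37908 + 6000 = 43908 mm.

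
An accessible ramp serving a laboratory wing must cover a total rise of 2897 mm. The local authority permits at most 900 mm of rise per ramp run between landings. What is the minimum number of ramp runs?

4 runs

2897 / 900 = 3.22, so 4 ramp runs are needed.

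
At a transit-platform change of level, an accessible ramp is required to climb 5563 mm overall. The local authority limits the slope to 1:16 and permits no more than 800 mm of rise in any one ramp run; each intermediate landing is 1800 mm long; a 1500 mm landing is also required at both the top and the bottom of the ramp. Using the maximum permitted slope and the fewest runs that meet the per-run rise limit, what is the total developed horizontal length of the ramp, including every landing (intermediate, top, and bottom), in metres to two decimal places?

At most 800 each: 5563/800 = 6.95, giving 7 ramp runs. That means 6 intermediate landings.
Ramp run (horizontal) at 1:16: 5563 × 16 = 89008 mm.
Intermediate landings: 6 × 1800 = 10800 mm.
Top and bottom landings: 2 × 1500 = 3000 mm.
Total = 89008 + 10800 + 3000 = 102808 mm.
= 102.81 m.

102.81 m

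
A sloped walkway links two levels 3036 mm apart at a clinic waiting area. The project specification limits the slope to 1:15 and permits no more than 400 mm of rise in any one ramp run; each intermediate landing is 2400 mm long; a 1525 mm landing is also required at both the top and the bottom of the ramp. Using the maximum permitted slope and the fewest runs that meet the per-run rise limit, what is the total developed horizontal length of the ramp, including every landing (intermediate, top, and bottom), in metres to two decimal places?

65.39 m

3036 / 400 = 7.590 → round up to 8 ramp runs. That means 7 intermediate landings.
Ramp run (horizontal) at 1:15: 3036 × 15 = 45540 mm.
7 intermediate landings contribute 7 × 2400 = 16800 mm.
Top and bottom landings: 2 × 1525 = 3050 mm.
Total = 45540 + 16800 + 3050 = 65390 mm.
= 65.39 m.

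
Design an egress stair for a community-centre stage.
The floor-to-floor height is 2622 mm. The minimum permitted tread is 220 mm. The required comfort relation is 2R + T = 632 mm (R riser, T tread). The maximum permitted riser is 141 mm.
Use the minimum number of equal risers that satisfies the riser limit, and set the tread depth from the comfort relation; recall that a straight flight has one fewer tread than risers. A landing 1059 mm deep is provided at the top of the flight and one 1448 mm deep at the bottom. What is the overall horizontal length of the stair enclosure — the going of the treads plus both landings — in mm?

2622 / 141 = 18.60, so 19 risers are needed.
R = 2622 ÷ 19 = 138 mm.
T = 632 − 2·138 = 356 mm, which satisfies the 220 mm minimum.
Going = (19 − 1) × 356 = 6408 mm.
Add landings: 6408 + 1059 + 1448 = 8915 mm.

8915 mm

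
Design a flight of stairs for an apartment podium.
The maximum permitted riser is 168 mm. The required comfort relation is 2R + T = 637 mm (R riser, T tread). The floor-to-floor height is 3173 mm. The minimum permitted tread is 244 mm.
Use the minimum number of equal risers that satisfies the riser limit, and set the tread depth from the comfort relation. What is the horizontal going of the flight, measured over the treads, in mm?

3173 / 168 = 18.887 → round up to 19 risers.
Riser R = 3173 / 19 = 167 mm, within the 168 mm limit.
From 2R + T = 637: T = 637 − 334 = 303 mm.
19 risers give 18 treads; going = 18 × 303 = 5454 mm.

5454 mm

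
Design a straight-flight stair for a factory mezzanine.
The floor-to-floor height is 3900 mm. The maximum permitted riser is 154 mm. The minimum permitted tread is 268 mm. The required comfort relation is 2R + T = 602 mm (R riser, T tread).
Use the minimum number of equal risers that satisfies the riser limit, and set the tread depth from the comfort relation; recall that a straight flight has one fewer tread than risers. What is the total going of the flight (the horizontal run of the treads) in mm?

7550 mm

3900 / 154 = 25.32, so 26 risers are needed.
R = 3900 ÷ 26 = 150 mm.
Tread T = 602 − 2 × 150 = 302 mm (≥ 268 mm).
Treads = 26 − 1 = 25; going = 25 × 302 = 7550 mm.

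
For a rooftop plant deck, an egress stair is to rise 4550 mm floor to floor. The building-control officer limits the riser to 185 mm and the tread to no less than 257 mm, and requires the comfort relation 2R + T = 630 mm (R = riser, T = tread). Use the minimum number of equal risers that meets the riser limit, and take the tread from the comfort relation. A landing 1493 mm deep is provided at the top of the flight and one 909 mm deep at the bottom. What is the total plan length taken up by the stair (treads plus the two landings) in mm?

8786 mm

At most 185 each: 4550/185 = 24.59, giving 25 risers.
R = 4550 ÷ 25 = 182 mm.
Tread T = 630 − 2 × 182 = 266 mm (≥ 257 mm).
Going = (25 − 1) × 266 = 6384 mm.
Add landings: 6384 + 1493 + 909 = 8786 mm.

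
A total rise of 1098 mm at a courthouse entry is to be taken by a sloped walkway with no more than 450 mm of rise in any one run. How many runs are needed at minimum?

⌈1098/450⌉ = 3 ramp runs.

3 runs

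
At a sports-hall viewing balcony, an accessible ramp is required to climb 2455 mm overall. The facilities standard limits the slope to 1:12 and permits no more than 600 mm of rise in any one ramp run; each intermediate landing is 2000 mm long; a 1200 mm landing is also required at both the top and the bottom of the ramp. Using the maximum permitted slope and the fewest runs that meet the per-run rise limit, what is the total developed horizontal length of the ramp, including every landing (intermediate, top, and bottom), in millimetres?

39860 mm

At most 600 each: 2455/600 = 4.09, giving 5 ramp runs. That means 4 intermediate landings.
Horizontal run for 2455 mm of rise at 1:12 is 2455 × 12 = 29460 mm.
Intermediate landings: 4 × 2000 = 8000 mm.
Top and bottom landings: 2 × 1200 = 2400 mm.
Total = 29460 + 8000 + 2400 = 39860 mm.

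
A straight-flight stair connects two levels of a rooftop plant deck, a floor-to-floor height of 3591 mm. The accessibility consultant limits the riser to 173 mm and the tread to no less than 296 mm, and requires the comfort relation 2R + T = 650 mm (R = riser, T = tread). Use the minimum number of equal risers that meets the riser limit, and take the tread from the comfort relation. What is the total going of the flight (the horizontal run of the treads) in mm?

3591 / 173 = 20.76, so 21 risers are needed.
R = 3591 ÷ 21 = 171 mm.
T = 650 − 2·171 = 308 mm, which satisfies the 296 mm minimum.
Going = (21 − 1) × 308 = 6160 mm.

6160 mm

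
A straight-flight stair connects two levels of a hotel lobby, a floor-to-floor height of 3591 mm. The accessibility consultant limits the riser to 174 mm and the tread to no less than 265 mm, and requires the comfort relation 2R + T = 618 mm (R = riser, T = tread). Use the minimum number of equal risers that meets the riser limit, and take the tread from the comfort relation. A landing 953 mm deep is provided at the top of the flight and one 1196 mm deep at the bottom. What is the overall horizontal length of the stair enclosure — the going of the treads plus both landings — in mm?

⌈3591/174⌉ = 21 risers.
Riser R = 3591 / 21 = 171 mm, within the 174 mm limit.
Tread T = 618 − 2 × 171 = 276 mm (≥ 265 mm).
21 risers give 20 treads; going = 20 × 276 = 5520 mm.
Enclosure = 5520 + 953 + 1196 = 7669 mm.

7669 mm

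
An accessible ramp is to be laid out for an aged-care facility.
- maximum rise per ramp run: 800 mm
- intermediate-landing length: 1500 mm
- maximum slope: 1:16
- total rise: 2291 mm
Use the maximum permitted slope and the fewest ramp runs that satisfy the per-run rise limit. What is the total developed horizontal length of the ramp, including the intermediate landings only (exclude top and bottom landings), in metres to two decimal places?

39.66 m

2291 / 800 = 2.864 → round up to 3 ramp runs. That means 2 intermediate landings.
Ramp run (horizontal) at 1:16: 2291 × 16 = 36656 mm.
Intermediate landings: 2 × 1500 = 3000 mm.
Developed length = 36656 + 3000 = 39656 mm.
= 39.66 m.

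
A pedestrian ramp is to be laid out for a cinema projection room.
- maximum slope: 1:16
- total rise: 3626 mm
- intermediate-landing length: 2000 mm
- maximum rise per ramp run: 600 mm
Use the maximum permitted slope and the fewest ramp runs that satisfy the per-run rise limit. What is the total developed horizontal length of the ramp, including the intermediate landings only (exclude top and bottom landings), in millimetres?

3626 / 600 = 6.04, so 7 ramp runs are needed. That means 6 intermediate landings.
Ramp run (horizontal) at 1:16: 3626 × 16 = 58016 mm.
6 intermediate landings contribute 6 × 2000 = 12000 mm.
Developed length = 58016 + 12000 = 70016 mm.

70016 mm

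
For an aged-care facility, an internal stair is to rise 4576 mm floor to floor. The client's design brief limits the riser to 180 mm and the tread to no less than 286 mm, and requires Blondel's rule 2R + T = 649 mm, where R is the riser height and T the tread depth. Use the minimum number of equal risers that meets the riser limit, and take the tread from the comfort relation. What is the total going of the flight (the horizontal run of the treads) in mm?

7425 mm

4576 / 180 = 25.42, so 26 risers are needed.
Each riser is 4576/26 = 176 mm (≤ 180 mm).
From 2R + T = 649: T = 649 − 352 = 297 mm.
26 risers give 25 treads; going = 25 × 297 = 7425 mm.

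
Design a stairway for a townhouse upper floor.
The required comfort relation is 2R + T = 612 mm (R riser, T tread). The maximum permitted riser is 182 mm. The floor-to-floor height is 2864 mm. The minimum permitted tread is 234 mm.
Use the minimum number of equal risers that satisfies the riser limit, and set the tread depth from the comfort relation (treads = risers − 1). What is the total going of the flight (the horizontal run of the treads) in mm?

3810 mm

2864 / 182 = 15.74, so 16 risers are needed.
Riser R = 2864 / 16 = 179 mm, within the 182 mm limit.
From 2R + T = 612: T = 612 − 358 = 254 mm.
Treads = 16 − 1 = 15; going = 15 × 254 = 3810 mm.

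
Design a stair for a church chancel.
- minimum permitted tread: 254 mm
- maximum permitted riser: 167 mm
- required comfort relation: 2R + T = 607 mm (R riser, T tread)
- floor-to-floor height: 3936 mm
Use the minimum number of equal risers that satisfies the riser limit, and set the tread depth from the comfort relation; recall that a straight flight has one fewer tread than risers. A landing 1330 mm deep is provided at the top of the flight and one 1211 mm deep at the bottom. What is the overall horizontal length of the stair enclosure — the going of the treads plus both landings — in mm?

8958 mm

3936 / 167 = 23.57, so 24 risers are needed.
Riser R = 3936 / 24 = 164 mm, within the 167 mm limit.
T = 607 − 2·164 = 279 mm, which satisfies the 254 mm minimum.
Treads = 24 − 1 = 23; going = 23 × 279 = 6417 mm.
Add landings: 6417 + 1330 + 1211 = 8958 mm.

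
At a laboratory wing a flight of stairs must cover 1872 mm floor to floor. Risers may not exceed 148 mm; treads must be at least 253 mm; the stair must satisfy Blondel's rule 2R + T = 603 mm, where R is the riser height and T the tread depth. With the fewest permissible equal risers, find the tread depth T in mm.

⌈1872/148⌉ = 13 risers.
R = 1872 ÷ 13 = 144 mm.
Tread T = 603 − 2 × 144 = 315 mm (≥ 253 mm).

315 mm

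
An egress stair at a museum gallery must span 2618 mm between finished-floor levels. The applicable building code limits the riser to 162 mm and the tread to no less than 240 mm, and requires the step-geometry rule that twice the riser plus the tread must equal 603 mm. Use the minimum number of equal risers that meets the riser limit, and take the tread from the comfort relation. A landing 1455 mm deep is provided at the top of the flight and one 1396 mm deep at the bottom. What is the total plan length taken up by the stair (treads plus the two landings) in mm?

7571 mm

At most 162 each: 2618/162 = 16.16, giving 17 risers.
R = 2618 ÷ 17 = 154 mm.
From 2R + T = 603: T = 603 − 308 = 295 mm.
17 risers give 16 treads; going = 16 × 295 = 4720 mm.
Enclosure = 4720 + 1455 + 1396 = 7571 mm.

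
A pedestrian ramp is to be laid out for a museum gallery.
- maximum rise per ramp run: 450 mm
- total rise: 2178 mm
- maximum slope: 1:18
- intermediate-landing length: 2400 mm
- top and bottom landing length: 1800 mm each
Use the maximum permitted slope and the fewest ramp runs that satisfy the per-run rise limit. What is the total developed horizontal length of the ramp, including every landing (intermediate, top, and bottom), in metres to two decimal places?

52.40 m

2178 / 450 = 4.84, so 5 ramp runs are needed. That means 4 intermediate landings.
Horizontal run for 2178 mm of rise at 1:18 is 2178 × 18 = 39204 mm.
4 intermediate landings contribute 4 × 2400 = 9600 mm.
Top and bottom landings: 2 × 1800 = 3600 mm.
Total = 39204 + 9600 + 3600 = 52404 mm.
= 52.40 m.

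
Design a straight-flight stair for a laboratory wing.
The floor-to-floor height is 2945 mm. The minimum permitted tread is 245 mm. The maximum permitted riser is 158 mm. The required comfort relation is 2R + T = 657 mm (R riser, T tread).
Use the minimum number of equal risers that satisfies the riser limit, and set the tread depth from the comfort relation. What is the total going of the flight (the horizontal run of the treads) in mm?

6246 mm

2945 / 158 = 18.64, so 19 risers are needed.
Riser R = 2945 / 19 = 155 mm, within the 158 mm limit.
Tread T = 657 − 2 × 155 = 347 mm (≥ 245 mm).
Treads = 19 − 1 = 18; going = 18 × 347 = 6246 mm.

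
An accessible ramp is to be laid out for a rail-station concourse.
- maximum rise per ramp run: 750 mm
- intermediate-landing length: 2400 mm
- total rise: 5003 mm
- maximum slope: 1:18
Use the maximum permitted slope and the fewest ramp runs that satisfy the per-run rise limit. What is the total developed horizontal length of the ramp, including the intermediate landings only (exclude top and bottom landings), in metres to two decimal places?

104.45 m

5003 / 750 = 6.67, so 7 ramp runs are needed. That means 6 intermediate landings.
Horizontal run for 5003 mm of rise at 1:18 is 5003 × 18 = 90054 mm.
Intermediate landings: 6 × 2400 = 14400 mm.
Total developed length = 90054 + 14400 = 104454 mm.
= 104.45 m.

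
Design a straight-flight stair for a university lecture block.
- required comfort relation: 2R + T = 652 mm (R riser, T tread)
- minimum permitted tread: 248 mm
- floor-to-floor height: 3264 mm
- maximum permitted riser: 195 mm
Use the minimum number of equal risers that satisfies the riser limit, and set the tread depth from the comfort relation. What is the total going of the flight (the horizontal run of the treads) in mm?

4288 mm

⌈3264/195⌉ = 17 risers.
R = 3264 ÷ 17 = 192 mm.
T = 652 − 2·192 = 268 mm, which satisfies the 248 mm minimum.
Treads = 17 − 1 = 16; going = 16 × 268 = 4288 mm.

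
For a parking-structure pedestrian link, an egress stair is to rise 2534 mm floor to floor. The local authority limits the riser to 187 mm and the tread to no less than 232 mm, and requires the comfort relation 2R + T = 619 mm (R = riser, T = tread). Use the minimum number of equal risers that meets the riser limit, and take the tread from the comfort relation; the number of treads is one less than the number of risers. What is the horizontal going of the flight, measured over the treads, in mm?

⌈2534/187⌉ = 14 risers.
Riser R = 2534 / 14 = 181 mm, within the 187 mm limit.
T = 619 − 2·181 = 257 mm, which satisfies the 232 mm minimum.
14 risers give 13 treads; going = 13 × 257 = 3341 mm.

3341 mm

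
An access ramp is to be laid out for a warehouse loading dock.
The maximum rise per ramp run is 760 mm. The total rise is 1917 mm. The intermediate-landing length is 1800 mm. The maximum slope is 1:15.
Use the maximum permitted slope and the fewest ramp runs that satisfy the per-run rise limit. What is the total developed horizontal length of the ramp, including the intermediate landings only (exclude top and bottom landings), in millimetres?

1917 / 760 = 2.52, so 3 ramp runs are needed. That means 2 intermediate landings.
Horizontal run for 1917 mm of rise at 1:15 is 1917 × 15 = 28755 mm.
2 intermediate landings contribute 2 × 1800 = 3600 mm.
Total developed length = 28755 + 3600 = 32355 mm.

32355 mm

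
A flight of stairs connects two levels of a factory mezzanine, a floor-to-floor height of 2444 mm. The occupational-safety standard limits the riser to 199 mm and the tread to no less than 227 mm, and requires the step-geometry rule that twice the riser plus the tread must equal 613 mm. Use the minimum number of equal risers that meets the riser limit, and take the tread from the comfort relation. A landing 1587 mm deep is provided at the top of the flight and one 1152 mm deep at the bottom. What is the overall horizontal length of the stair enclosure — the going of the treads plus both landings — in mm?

5583 mm

2444 / 199 = 12.28, so 13 risers are needed.
Riser R = 2444 / 13 = 188 mm, within the 199 mm limit.
From 2R + T = 613: T = 613 − 376 = 237 mm.
Going = (13 − 1) × 237 = 2844 mm.
Add landings: 2844 + 1587 + 1152 = 5583 mm.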